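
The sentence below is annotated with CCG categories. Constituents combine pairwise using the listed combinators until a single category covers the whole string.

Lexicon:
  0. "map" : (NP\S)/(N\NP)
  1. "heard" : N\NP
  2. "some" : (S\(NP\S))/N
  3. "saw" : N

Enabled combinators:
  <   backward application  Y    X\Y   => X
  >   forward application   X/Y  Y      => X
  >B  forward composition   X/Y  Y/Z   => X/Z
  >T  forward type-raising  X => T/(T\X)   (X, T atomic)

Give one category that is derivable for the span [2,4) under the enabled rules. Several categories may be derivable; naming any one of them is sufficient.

S\(NP\S)

[0,4] S   <
  [0,2] NP\S   >
    [0,1] "map" : (NP\S)/(N\NP)
    [1,2] "heard" : N\NP
  [2,4] S\(NP\S)   >
    [2,3] "some" : (S\(NP\S))/N
    [3,4] "saw" : N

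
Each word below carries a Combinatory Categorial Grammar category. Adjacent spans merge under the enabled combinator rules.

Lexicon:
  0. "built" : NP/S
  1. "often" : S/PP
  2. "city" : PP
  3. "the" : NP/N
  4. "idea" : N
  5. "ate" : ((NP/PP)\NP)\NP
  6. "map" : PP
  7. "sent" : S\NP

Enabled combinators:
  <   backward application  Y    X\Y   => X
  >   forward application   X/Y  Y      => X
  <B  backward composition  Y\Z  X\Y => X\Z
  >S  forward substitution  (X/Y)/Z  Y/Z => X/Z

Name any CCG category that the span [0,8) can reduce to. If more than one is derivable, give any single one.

[0,8] S   <
  [0,7] NP   >
    [0,6] NP/PP   <
      [0,3] NP   >
        [0,1] "built" : NP/S
        [1,3] S   >
          [1,2] "often" : S/PP
          [2,3] "city" : PP
      [3,6] (NP/PP)\NP   <
        [3,5] NP   >
          [3,4] "the" : NP/N
          [4,5] "idea" : N
        [5,6] "ate" : ((NP/PP)\NP)\NP
    [6,7] "map" : PP
  [7,8] "sent" : S\NP

S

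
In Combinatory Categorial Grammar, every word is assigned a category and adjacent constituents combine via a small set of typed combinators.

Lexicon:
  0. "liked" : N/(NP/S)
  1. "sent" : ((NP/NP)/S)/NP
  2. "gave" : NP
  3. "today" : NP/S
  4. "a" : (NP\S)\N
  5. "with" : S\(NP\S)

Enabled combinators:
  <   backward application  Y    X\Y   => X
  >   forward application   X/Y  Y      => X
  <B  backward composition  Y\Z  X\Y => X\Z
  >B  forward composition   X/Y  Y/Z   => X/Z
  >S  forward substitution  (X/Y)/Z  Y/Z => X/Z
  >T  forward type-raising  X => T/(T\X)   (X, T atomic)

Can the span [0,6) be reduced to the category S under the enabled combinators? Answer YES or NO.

[0,6] S   <
  [0,4] N   >
    [0,1] "liked" : N/(NP/S)
    [1,4] NP/S   >S
      [1,3] (NP/NP)/S   >
        [1,2] "sent" : ((NP/NP)/S)/NP
        [2,3] "gave" : NP
      [3,4] "today" : NP/S
  [4,6] S\N   <B
    [4,5] "a" : (NP\S)\N
    [5,6] "with" : S\(NP\S)

YES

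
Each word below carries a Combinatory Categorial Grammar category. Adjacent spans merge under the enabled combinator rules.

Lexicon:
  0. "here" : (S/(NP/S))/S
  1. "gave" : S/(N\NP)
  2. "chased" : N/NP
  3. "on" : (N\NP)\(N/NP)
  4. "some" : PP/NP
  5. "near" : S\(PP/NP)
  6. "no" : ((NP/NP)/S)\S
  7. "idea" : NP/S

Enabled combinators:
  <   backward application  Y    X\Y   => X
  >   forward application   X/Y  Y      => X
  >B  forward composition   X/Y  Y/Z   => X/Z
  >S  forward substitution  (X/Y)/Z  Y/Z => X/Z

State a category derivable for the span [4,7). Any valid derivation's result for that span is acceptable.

(NP/NP)/S

[0,8] S   >
  [0,4] S/(NP/S)   >
    [0,1] "here" : (S/(NP/S))/S
    [1,4] S   >
      [1,2] "gave" : S/(N\NP)
      [2,4] N\NP   <
        [2,3] "chased" : N/NP
        [3,4] "on" : (N\NP)\(N/NP)
  [4,8] NP/S   >S
    [4,7] (NP/NP)/S   <
      [4,6] S   <
        [4,5] "some" : PP/NP
        [5,6] "near" : S\(PP/NP)
      [6,7] "no" : ((NP/NP)/S)\S
    [7,8] "idea" : NP/S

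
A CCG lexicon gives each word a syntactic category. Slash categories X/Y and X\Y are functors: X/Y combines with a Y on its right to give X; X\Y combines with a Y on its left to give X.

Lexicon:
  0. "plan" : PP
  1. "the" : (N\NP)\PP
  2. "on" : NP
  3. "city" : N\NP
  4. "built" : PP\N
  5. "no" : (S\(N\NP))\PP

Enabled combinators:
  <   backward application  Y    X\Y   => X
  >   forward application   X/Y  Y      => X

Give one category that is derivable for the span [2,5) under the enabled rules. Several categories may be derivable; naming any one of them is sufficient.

PP

[0,6] S   <
  [0,2] N\NP   <
    [0,1] "plan" : PP
    [1,2] "the" : (N\NP)\PP
  [2,6] S\(N\NP)   <
    [2,5] PP   <
      [2,4] N   <
        [2,3] "on" : NP
        [3,4] "city" : N\NP
      [4,5] "built" : PP\N
    [5,6] "no" : (S\(N\NP))\PP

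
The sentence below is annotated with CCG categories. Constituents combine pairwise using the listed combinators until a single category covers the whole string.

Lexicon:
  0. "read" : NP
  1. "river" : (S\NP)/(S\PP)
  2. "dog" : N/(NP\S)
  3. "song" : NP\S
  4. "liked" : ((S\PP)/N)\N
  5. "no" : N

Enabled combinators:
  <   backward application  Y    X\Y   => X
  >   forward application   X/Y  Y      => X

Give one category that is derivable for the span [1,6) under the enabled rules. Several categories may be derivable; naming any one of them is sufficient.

[0,6] S   <
  [0,1] "read" : NP
  [1,6] S\NP   >
    [1,2] "river" : (S\NP)/(S\PP)
    [2,6] S\PP   >
      [2,5] (S\PP)/N   <
        [2,4] N   >
          [2,3] "dog" : N/(NP\S)
          [3,4] "song" : NP\S
        [4,5] "liked" : ((S\PP)/N)\N
      [5,6] "no" : N

S\NP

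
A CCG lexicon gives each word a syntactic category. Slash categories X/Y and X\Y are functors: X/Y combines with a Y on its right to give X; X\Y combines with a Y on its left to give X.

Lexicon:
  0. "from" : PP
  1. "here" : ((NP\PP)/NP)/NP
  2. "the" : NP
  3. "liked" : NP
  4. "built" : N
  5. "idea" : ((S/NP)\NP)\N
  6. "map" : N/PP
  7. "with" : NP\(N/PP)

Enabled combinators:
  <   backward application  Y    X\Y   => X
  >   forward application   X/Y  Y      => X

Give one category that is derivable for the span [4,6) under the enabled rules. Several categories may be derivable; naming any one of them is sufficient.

(S/NP)\NP

[0,8] S   >
  [0,6] S/NP   <
    [0,4] NP   <
      [0,1] "from" : PP
      [1,4] NP\PP   >
        [1,3] (NP\PP)/NP   >
          [1,2] "here" : ((NP\PP)/NP)/NP
          [2,3] "the" : NP
        [3,4] "liked" : NP
    [4,6] (S/NP)\NP   <
      [4,5] "built" : N
      [5,6] "idea" : ((S/NP)\NP)\N
  [6,8] NP   <
    [6,7] "map" : N/PP
    [7,8] "with" : NP\(N/PP)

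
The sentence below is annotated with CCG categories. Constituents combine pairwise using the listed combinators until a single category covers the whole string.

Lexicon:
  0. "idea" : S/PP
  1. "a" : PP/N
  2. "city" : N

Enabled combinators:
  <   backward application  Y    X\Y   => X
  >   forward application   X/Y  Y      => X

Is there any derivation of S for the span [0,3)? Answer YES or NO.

[0,3] S   >
  [0,1] "idea" : S/PP
  [1,3] PP   >
    [1,2] "a" : PP/N
    [2,3] "city" : N

YES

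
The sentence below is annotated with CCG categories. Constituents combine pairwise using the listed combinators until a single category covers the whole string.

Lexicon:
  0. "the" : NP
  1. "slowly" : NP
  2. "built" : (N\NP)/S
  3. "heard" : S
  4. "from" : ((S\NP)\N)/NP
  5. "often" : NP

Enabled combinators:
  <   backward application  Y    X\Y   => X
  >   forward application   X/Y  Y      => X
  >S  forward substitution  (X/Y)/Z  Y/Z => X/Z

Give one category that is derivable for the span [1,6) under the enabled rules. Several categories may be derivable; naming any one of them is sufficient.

S\NP

[0,6] S   <
  [0,1] "the" : NP
  [1,6] S\NP   <
    [1,4] N   <
      [1,2] "slowly" : NP
      [2,4] N\NP   >
        [2,3] "built" : (N\NP)/S
        [3,4] "heard" : S
    [4,6] (S\NP)\N   >
      [4,5] "from" : ((S\NP)\N)/NP
      [5,6] "often" : NP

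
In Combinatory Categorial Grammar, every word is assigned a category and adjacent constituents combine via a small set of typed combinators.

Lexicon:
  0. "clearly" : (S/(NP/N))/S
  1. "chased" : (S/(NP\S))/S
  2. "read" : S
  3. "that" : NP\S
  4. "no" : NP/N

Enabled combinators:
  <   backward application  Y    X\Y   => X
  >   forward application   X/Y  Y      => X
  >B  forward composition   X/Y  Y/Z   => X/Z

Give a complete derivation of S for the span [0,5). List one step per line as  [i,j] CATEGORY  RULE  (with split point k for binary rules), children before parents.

[0,5] S   >
  [0,4] S/(NP/N)   >
    [0,1] "clearly" : (S/(NP/N))/S
    [1,4] S   >
      [1,3] S/(NP\S)   >
        [1,2] "chased" : (S/(NP\S))/S
        [2,3] "read" : S
      [3,4] "that" : NP\S
  [4,5] "no" : NP/N

[0,1] (S/(NP/N))/S  lex  "clearly"
[1,2] (S/(NP\S))/S  lex  "chased"
[2,3] S  lex  "read"
[1,3] S/(NP\S)  >  k=2
[3,4] NP\S  lex  "that"
[1,4] S  >  k=3
[0,4] S/(NP/N)  >  k=1
[4,5] NP/N  lex  "no"
[0,5] S  >  k=4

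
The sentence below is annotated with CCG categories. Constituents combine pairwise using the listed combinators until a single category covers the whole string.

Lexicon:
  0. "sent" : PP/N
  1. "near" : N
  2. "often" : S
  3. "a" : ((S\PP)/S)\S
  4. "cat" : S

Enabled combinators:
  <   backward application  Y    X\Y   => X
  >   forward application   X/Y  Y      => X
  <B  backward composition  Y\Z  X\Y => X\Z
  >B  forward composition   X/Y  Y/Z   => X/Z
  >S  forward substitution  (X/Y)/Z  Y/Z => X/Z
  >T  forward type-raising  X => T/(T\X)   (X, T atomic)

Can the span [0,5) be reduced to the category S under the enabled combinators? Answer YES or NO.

YES

[0,5] S   <
  [0,2] PP   >
    [0,1] "sent" : PP/N
    [1,2] "near" : N
  [2,5] S\PP   >
    [2,4] (S\PP)/S   <
      [2,3] "often" : S
      [3,4] "a" : ((S\PP)/S)\S
    [4,5] "cat" : S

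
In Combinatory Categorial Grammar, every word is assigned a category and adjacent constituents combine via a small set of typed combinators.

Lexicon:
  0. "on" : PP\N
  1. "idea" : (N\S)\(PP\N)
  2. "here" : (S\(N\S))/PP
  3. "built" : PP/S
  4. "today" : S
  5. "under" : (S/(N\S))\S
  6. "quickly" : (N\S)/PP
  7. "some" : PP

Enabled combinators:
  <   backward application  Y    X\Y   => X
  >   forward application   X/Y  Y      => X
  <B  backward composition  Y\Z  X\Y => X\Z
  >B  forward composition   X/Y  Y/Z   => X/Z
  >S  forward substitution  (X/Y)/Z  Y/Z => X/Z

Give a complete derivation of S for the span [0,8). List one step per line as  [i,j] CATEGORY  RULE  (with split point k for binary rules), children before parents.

[0,1] PP\N  lex  "on"
[1,2] (N\S)\(PP\N)  lex  "idea"
[0,2] N\S  <  k=1
[2,3] (S\(N\S))/PP  lex  "here"
[3,4] PP/S  lex  "built"
[4,5] S  lex  "today"
[3,5] PP  >  k=4
[2,5] S\(N\S)  >  k=3
[0,5] S  <  k=2
[5,6] (S/(N\S))\S  lex  "under"
[0,6] S/(N\S)  <  k=5
[6,7] (N\S)/PP  lex  "quickly"
[7,8] PP  lex  "some"
[6,8] N\S  >  k=7
[0,8] S  >  k=6

[0,8] S   >
  [0,6] S/(N\S)   <
    [0,5] S   <
      [0,2] N\S   <
        [0,1] "on" : PP\N
        [1,2] "idea" : (N\S)\(PP\N)
      [2,5] S\(N\S)   >
        [2,3] "here" : (S\(N\S))/PP
        [3,5] PP   >
          [3,4] "built" : PP/S
          [4,5] "today" : S
    [5,6] "under" : (S/(N\S))\S
  [6,8] N\S   >
    [6,7] "quickly" : (N\S)/PP
    [7,8] "some" : PP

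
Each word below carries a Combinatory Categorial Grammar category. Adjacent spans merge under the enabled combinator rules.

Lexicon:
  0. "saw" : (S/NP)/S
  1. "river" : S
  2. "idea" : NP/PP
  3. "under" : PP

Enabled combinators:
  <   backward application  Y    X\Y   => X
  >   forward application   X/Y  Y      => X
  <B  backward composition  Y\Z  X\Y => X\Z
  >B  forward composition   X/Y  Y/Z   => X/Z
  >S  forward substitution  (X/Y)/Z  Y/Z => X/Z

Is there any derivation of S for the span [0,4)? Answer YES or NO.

[0,4] S   >
  [0,2] S/NP   >
    [0,1] "saw" : (S/NP)/S
    [1,2] "river" : S
  [2,4] NP   >
    [2,3] "idea" : NP/PP
    [3,4] "under" : PP

YES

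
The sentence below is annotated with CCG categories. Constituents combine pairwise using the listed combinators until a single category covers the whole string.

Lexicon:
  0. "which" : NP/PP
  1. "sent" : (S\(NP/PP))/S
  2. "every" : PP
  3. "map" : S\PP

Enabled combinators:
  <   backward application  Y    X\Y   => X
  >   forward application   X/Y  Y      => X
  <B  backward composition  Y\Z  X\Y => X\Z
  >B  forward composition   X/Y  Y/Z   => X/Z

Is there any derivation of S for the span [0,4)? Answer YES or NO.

[0,4] S   <
  [0,1] "which" : NP/PP
  [1,4] S\(NP/PP)   >
    [1,2] "sent" : (S\(NP/PP))/S
    [2,4] S   <
      [2,3] "every" : PP
      [3,4] "map" : S\PP

YES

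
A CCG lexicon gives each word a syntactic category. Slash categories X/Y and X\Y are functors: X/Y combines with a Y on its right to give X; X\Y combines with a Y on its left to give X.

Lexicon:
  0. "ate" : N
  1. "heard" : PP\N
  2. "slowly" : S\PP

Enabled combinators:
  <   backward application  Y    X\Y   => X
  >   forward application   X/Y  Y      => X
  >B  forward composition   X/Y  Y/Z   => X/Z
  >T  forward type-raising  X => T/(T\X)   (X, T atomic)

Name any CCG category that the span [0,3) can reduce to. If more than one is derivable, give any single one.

[0,3] S   <
  [0,2] PP   >
    [0,1] PP/(PP\N)   >T
      [0,1] "ate" : N
    [1,2] "heard" : PP\N
  [2,3] "slowly" : S\PP

S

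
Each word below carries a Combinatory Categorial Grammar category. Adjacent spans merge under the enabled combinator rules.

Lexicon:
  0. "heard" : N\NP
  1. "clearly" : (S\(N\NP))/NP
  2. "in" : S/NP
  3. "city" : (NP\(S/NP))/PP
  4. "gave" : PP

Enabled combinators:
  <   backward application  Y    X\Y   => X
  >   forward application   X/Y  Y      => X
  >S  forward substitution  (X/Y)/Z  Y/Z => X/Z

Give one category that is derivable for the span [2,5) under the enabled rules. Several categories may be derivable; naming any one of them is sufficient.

NP

[0,5] S   <
  [0,1] "heard" : N\NP
  [1,5] S\(N\NP)   >
    [1,2] "clearly" : (S\(N\NP))/NP
    [2,5] NP   <
      [2,3] "in" : S/NP
      [3,5] NP\(S/NP)   >
        [3,4] "city" : (NP\(S/NP))/PP
        [4,5] "gave" : PP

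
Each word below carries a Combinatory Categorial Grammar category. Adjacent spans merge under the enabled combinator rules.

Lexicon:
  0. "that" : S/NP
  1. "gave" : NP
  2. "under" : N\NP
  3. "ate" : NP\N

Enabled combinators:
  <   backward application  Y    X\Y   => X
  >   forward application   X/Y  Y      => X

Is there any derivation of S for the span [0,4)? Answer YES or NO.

[0,4] S   >
  [0,1] "that" : S/NP
  [1,4] NP   <
    [1,3] N   <
      [1,2] "gave" : NP
      [2,3] "under" : N\NP
    [3,4] "ate" : NP\N

YES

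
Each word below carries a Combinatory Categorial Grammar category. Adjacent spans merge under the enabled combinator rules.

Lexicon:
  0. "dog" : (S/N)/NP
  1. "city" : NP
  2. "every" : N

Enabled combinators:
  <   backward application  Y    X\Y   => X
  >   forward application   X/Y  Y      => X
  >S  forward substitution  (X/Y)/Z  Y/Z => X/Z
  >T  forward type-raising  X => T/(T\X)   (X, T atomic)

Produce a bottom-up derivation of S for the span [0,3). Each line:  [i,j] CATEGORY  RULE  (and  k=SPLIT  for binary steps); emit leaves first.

[0,3] S   >
  [0,2] S/N   >
    [0,1] "dog" : (S/N)/NP
    [1,2] "city" : NP
  [2,3] "every" : N

[0,1] (S/N)/NP  lex  "dog"
[1,2] NP  lex  "city"
[0,2] S/N  >  k=1
[2,3] N  lex  "every"
[0,3] S  >  k=2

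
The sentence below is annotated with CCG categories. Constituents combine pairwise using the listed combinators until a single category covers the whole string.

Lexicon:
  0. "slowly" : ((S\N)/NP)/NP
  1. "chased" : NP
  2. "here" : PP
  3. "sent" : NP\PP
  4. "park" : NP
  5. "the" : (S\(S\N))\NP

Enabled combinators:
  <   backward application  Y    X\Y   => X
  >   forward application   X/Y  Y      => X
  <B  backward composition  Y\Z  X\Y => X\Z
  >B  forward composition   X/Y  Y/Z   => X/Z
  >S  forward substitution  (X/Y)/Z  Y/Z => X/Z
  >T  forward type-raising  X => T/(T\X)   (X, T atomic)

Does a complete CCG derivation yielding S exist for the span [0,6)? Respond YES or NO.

YES

[0,6] S   <
  [0,4] S\N   >
    [0,2] (S\N)/NP   >
      [0,1] "slowly" : ((S\N)/NP)/NP
      [1,2] "chased" : NP
    [2,4] NP   <
      [2,3] "here" : PP
      [3,4] "sent" : NP\PP
  [4,6] S\(S\N)   <
    [4,5] "park" : NP
    [5,6] "the" : (S\(S\N))\NP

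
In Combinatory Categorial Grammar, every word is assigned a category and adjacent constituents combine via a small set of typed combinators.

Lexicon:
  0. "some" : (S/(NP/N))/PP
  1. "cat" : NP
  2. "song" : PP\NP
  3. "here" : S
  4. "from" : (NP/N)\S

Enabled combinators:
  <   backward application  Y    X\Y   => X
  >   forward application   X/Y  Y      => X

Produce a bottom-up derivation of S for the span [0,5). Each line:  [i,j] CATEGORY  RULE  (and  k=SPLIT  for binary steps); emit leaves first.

[0,1] (S/(NP/N))/PP  lex  "some"
[1,2] NP  lex  "cat"
[2,3] PP\NP  lex  "song"
[1,3] PP  <  k=2
[0,3] S/(NP/N)  >  k=1
[3,4] S  lex  "here"
[4,5] (NP/N)\S  lex  "from"
[3,5] NP/N  <  k=4
[0,5] S  >  k=3

[0,5] S   >
  [0,3] S/(NP/N)   >
    [0,1] "some" : (S/(NP/N))/PP
    [1,3] PP   <
      [1,2] "cat" : NP
      [2,3] "song" : PP\NP
  [3,5] NP/N   <
    [3,4] "here" : S
    [4,5] "from" : (NP/N)\S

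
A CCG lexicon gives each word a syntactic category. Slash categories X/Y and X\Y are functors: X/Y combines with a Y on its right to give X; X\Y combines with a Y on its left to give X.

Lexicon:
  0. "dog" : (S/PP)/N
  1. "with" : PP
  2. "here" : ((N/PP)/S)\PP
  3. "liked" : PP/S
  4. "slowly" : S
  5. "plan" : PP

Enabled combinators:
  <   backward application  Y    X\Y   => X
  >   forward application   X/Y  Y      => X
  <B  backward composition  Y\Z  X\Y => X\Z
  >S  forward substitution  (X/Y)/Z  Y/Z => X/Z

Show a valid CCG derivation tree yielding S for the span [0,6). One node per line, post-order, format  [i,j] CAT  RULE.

[0,6] S   >
  [0,5] S/PP   >
    [0,1] "dog" : (S/PP)/N
    [1,5] N   >
      [1,4] N/S   >S
        [1,3] (N/PP)/S   <
          [1,2] "with" : PP
          [2,3] "here" : ((N/PP)/S)\PP
        [3,4] "liked" : PP/S
      [4,5] "slowly" : S
  [5,6] "plan" : PP

[0,1] (S/PP)/N  lex  "dog"
[1,2] PP  lex  "with"
[2,3] ((N/PP)/S)\PP  lex  "here"
[1,3] (N/PP)/S  <  k=2
[3,4] PP/S  lex  "liked"
[1,4] N/S  >S  k=3
[4,5] S  lex  "slowly"
[1,5] N  >  k=4
[0,5] S/PP  >  k=1
[5,6] PP  lex  "plan"
[0,6] S  >  k=5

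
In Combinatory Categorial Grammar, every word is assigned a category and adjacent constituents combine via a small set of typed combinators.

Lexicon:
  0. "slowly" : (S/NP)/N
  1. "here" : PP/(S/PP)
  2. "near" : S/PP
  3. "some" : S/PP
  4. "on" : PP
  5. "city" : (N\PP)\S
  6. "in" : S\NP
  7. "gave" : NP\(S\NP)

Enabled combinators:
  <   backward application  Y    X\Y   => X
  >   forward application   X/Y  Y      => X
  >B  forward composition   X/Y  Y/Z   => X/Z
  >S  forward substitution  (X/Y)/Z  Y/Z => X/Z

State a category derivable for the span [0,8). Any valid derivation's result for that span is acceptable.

S

[0,8] S   >
  [0,6] S/NP   >
    [0,1] "slowly" : (S/NP)/N
    [1,6] N   <
      [1,3] PP   >
        [1,2] "here" : PP/(S/PP)
        [2,3] "near" : S/PP
      [3,6] N\PP   <
        [3,5] S   >
          [3,4] "some" : S/PP
          [4,5] "on" : PP
        [5,6] "city" : (N\PP)\S
  [6,8] NP   <
    [6,7] "in" : S\NP
    [7,8] "gave" : NP\(S\NP)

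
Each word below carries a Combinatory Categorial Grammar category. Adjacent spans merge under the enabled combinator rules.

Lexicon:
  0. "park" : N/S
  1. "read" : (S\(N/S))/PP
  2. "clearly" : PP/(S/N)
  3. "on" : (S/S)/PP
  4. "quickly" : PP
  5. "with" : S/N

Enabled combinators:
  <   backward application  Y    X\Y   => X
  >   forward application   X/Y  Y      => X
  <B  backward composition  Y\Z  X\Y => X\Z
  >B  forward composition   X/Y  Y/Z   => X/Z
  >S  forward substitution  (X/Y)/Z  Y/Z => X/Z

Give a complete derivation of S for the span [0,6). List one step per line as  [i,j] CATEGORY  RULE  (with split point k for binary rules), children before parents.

[0,6] S   <
  [0,1] "park" : N/S
  [1,6] S\(N/S)   >
    [1,2] "read" : (S\(N/S))/PP
    [2,6] PP   >
      [2,3] "clearly" : PP/(S/N)
      [3,6] S/N   >B
        [3,5] S/S   >
          [3,4] "on" : (S/S)/PP
          [4,5] "quickly" : PP
        [5,6] "with" : S/N

[0,1] N/S  lex  "park"
[1,2] (S\(N/S))/PP  lex  "read"
[2,3] PP/(S/N)  lex  "clearly"
[3,4] (S/S)/PP  lex  "on"
[4,5] PP  lex  "quickly"
[3,5] S/S  >  k=4
[5,6] S/N  lex  "with"
[3,6] S/N  >B  k=5
[2,6] PP  >  k=3
[1,6] S\(N/S)  >  k=2
[0,6] S  <  k=1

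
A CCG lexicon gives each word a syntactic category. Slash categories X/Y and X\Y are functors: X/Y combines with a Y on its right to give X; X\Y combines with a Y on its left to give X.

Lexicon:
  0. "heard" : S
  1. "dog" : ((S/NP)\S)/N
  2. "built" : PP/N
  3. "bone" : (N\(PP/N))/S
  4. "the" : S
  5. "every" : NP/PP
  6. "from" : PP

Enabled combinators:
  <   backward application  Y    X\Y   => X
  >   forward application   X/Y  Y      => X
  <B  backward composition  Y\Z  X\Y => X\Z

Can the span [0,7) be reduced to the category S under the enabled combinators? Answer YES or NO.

[0,7] S   >
  [0,5] S/NP   <
    [0,1] "heard" : S
    [1,5] (S/NP)\S   >
      [1,2] "dog" : ((S/NP)\S)/N
      [2,5] N   <
        [2,3] "built" : PP/N
        [3,5] N\(PP/N)   >
          [3,4] "bone" : (N\(PP/N))/S
          [4,5] "the" : S
  [5,7] NP   >
    [5,6] "every" : NP/PP
    [6,7] "from" : PP

YES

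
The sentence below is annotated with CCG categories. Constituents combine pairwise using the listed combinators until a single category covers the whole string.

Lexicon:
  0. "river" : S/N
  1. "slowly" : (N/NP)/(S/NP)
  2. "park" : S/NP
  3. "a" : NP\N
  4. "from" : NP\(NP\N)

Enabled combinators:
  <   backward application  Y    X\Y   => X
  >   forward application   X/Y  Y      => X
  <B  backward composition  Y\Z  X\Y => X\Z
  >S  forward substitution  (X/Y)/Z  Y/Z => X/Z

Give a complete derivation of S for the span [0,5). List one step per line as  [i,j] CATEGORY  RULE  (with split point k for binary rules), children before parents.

[0,1] S/N  lex  "river"
[1,2] (N/NP)/(S/NP)  lex  "slowly"
[2,3] S/NP  lex  "park"
[1,3] N/NP  >  k=2
[3,4] NP\N  lex  "a"
[4,5] NP\(NP\N)  lex  "from"
[3,5] NP  <  k=4
[1,5] N  >  k=3
[0,5] S  >  k=1

[0,5] S   >
  [0,1] "river" : S/N
  [1,5] N   >
    [1,3] N/NP   >
      [1,2] "slowly" : (N/NP)/(S/NP)
      [2,3] "park" : S/NP
    [3,5] NP   <
      [3,4] "a" : NP\N
      [4,5] "from" : NP\(NP\N)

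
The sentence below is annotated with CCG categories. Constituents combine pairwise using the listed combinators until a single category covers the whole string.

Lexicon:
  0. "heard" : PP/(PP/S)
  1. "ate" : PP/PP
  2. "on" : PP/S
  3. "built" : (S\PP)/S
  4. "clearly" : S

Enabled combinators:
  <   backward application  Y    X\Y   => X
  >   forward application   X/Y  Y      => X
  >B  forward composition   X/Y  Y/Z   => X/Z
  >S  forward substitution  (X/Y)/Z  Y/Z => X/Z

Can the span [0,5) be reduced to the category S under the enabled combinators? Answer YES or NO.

YES

[0,5] S   <
  [0,3] PP   >
    [0,1] "heard" : PP/(PP/S)
    [1,3] PP/S   >B
      [1,2] "ate" : PP/PP
      [2,3] "on" : PP/S
  [3,5] S\PP   >
    [3,4] "built" : (S\PP)/S
    [4,5] "clearly" : S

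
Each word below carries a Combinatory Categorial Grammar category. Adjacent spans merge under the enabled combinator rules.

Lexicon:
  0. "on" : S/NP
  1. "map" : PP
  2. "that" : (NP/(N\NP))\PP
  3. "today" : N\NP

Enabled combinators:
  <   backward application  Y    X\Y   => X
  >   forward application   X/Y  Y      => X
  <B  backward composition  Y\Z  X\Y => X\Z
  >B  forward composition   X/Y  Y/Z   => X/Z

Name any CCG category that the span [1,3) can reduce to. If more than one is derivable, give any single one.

NP/(N\NP)

[0,4] S   >
  [0,1] "on" : S/NP
  [1,4] NP   >
    [1,3] NP/(N\NP)   <
      [1,2] "map" : PP
      [2,3] "that" : (NP/(N\NP))\PP
    [3,4] "today" : N\NP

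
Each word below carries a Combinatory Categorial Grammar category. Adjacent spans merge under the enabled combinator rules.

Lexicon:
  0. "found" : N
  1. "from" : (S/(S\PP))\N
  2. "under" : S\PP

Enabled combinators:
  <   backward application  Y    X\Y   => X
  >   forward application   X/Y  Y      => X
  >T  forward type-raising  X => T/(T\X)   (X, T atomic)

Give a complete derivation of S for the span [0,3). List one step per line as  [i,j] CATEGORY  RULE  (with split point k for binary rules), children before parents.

[0,1] N  lex  "found"
[1,2] (S/(S\PP))\N  lex  "from"
[0,2] S/(S\PP)  <  k=1
[2,3] S\PP  lex  "under"
[0,3] S  >  k=2

[0,3] S   >
  [0,2] S/(S\PP)   <
    [0,1] "found" : N
    [1,2] "from" : (S/(S\PP))\N
  [2,3] "under" : S\PP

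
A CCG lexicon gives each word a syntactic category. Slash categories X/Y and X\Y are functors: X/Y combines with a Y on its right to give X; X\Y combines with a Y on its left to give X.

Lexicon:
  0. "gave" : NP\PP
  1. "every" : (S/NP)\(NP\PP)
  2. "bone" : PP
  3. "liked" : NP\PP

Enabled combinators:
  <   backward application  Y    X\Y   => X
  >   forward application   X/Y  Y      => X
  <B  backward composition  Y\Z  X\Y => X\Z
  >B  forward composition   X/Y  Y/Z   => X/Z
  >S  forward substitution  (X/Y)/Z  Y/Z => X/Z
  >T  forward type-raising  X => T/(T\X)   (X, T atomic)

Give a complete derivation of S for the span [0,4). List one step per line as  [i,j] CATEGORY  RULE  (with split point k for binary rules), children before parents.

[0,1] NP\PP  lex  "gave"
[1,2] (S/NP)\(NP\PP)  lex  "every"
[0,2] S/NP  <  k=1
[2,3] PP  lex  "bone"
[3,4] NP\PP  lex  "liked"
[2,4] NP  <  k=3
[0,4] S  >  k=2

[0,4] S   >
  [0,2] S/NP   <
    [0,1] "gave" : NP\PP
    [1,2] "every" : (S/NP)\(NP\PP)
  [2,4] NP   <
    [2,3] "bone" : PP
    [3,4] "liked" : NP\PP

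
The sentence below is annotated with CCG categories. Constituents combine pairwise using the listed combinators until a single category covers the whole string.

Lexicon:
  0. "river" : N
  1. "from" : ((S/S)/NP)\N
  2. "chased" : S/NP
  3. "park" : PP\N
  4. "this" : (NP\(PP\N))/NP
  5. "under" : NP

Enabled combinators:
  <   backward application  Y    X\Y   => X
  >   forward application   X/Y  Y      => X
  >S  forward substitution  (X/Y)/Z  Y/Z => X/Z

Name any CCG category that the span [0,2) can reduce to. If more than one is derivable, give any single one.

[0,6] S   >
  [0,3] S/NP   >S
    [0,2] (S/S)/NP   <
      [0,1] "river" : N
      [1,2] "from" : ((S/S)/NP)\N
    [2,3] "chased" : S/NP
  [3,6] NP   <
    [3,4] "park" : PP\N
    [4,6] NP\(PP\N)   >
      [4,5] "this" : (NP\(PP\N))/NP
      [5,6] "under" : NP

(S/S)/NP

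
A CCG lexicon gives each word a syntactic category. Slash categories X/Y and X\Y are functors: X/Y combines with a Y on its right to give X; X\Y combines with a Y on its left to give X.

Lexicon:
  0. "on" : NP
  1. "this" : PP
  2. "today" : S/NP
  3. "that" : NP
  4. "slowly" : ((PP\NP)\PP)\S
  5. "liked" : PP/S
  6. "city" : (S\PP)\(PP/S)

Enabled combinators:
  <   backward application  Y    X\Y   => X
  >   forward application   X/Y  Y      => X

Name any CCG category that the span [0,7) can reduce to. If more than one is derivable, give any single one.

[0,7] S   <
  [0,5] PP   <
    [0,1] "on" : NP
    [1,5] PP\NP   <
      [1,2] "this" : PP
      [2,5] (PP\NP)\PP   <
        [2,4] S   >
          [2,3] "today" : S/NP
          [3,4] "that" : NP
        [4,5] "slowly" : ((PP\NP)\PP)\S
  [5,7] S\PP   <
    [5,6] "liked" : PP/S
    [6,7] "city" : (S\PP)\(PP/S)

S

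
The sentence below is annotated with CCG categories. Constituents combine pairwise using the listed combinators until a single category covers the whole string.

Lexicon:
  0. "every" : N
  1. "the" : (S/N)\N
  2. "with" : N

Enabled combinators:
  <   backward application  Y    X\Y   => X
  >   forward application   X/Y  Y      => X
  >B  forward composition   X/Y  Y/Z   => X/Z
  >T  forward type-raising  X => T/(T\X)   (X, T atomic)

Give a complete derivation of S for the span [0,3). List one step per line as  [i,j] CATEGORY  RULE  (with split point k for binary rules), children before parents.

[0,3] S   >
  [0,2] S/N   <
    [0,1] "every" : N
    [1,2] "the" : (S/N)\N
  [2,3] "with" : N

[0,1] N  lex  "every"
[1,2] (S/N)\N  lex  "the"
[0,2] S/N  <  k=1
[2,3] N  lex  "with"
[0,3] S  >  k=2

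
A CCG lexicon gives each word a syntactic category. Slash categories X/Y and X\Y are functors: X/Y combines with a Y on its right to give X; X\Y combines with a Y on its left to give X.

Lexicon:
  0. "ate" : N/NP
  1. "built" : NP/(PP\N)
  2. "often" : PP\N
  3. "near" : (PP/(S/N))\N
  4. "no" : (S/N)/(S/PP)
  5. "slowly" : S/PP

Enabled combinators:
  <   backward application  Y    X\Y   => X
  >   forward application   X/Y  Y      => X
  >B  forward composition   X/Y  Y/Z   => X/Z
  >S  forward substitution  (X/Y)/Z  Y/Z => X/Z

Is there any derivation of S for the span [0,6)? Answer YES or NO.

NO

N/NP NP/(PP\N) PP\N (PP/(S/N))\N (S/N)/(S/PP) S/PP
CKY chart[0,6] = {PP}; S ∉ chart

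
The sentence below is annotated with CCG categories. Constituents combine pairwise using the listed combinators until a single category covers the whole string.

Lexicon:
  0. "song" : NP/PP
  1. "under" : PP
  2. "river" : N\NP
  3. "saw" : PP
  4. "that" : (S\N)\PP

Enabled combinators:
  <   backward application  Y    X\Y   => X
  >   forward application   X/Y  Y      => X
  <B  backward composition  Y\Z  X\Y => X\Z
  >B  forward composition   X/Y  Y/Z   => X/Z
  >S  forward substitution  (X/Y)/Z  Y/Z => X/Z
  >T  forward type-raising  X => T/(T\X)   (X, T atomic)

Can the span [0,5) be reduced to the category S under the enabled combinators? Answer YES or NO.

[0,5] S   <
  [0,2] NP   >
    [0,1] "song" : NP/PP
    [1,2] "under" : PP
  [2,5] S\NP   <B
    [2,3] "river" : N\NP
    [3,5] S\N   <
      [3,4] "saw" : PP
      [4,5] "that" : (S\N)\PP

YES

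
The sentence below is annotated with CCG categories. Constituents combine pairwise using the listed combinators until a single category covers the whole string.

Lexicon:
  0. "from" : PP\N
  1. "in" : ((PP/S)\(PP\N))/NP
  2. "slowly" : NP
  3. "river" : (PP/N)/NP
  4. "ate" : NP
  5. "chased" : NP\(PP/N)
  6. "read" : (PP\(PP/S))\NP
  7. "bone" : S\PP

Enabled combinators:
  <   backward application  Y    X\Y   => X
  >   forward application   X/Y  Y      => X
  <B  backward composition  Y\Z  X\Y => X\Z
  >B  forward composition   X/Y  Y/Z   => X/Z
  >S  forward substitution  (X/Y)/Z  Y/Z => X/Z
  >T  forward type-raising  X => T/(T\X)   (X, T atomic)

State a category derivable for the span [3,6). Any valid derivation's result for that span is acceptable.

NP

[0,8] S   <
  [0,7] PP   <
    [0,3] PP/S   <
      [0,1] "from" : PP\N
      [1,3] (PP/S)\(PP\N)   >
        [1,2] "in" : ((PP/S)\(PP\N))/NP
        [2,3] "slowly" : NP
    [3,7] PP\(PP/S)   <
      [3,6] NP   <
        [3,5] PP/N   >
          [3,4] "river" : (PP/N)/NP
          [4,5] "ate" : NP
        [5,6] "chased" : NP\(PP/N)
      [6,7] "read" : (PP\(PP/S))\NP
  [7,8] "bone" : S\PP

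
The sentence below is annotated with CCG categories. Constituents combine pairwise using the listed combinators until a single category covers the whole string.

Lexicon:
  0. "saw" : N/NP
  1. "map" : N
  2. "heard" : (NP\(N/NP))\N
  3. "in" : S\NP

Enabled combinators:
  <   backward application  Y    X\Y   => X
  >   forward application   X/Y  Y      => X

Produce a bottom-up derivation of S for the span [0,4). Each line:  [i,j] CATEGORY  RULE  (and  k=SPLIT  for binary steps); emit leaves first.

[0,4] S   <
  [0,3] NP   <
    [0,1] "saw" : N/NP
    [1,3] NP\(N/NP)   <
      [1,2] "map" : N
      [2,3] "heard" : (NP\(N/NP))\N
  [3,4] "in" : S\NP

[0,1] N/NP  lex  "saw"
[1,2] N  lex  "map"
[2,3] (NP\(N/NP))\N  lex  "heard"
[1,3] NP\(N/NP)  <  k=2
[0,3] NP  <  k=1
[3,4] S\NP  lex  "in"
[0,4] S  <  k=3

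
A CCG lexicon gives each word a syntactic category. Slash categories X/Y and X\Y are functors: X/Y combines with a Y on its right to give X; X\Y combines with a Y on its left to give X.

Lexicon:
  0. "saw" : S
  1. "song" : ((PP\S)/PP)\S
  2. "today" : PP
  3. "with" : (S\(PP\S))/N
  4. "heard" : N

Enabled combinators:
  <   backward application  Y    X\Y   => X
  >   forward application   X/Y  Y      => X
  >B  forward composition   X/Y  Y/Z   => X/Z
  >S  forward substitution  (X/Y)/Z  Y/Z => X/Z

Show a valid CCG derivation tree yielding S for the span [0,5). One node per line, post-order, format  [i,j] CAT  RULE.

[0,5] S   <
  [0,3] PP\S   >
    [0,2] (PP\S)/PP   <
      [0,1] "saw" : S
      [1,2] "song" : ((PP\S)/PP)\S
    [2,3] "today" : PP
  [3,5] S\(PP\S)   >
    [3,4] "with" : (S\(PP\S))/N
    [4,5] "heard" : N

[0,1] S  lex  "saw"
[1,2] ((PP\S)/PP)\S  lex  "song"
[0,2] (PP\S)/PP  <  k=1
[2,3] PP  lex  "today"
[0,3] PP\S  >  k=2
[3,4] (S\(PP\S))/N  lex  "with"
[4,5] N  lex  "heard"
[3,5] S\(PP\S)  >  k=4
[0,5] S  <  k=3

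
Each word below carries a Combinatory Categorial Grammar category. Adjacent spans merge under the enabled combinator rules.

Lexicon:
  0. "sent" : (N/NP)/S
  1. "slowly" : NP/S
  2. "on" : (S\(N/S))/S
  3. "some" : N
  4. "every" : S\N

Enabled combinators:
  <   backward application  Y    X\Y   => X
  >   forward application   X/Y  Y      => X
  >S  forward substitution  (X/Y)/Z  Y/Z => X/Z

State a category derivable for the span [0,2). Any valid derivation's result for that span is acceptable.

[0,5] S   <
  [0,2] N/S   >S
    [0,1] "sent" : (N/NP)/S
    [1,2] "slowly" : NP/S
  [2,5] S\(N/S)   >
    [2,3] "on" : (S\(N/S))/S
    [3,5] S   <
      [3,4] "some" : N
      [4,5] "every" : S\N

N/S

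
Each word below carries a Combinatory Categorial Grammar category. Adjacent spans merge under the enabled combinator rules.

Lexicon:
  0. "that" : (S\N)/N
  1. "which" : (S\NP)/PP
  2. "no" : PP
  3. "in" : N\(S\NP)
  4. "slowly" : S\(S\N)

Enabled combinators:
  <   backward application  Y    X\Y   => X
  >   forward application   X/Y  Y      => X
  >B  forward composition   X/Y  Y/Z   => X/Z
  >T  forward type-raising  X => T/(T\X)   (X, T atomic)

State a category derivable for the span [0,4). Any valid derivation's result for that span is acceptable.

S\N

[0,5] S   <
  [0,4] S\N   >
    [0,1] "that" : (S\N)/N
    [1,4] N   <
      [1,3] S\NP   >
        [1,2] "which" : (S\NP)/PP
        [2,3] "no" : PP
      [3,4] "in" : N\(S\NP)
  [4,5] "slowly" : S\(S\N)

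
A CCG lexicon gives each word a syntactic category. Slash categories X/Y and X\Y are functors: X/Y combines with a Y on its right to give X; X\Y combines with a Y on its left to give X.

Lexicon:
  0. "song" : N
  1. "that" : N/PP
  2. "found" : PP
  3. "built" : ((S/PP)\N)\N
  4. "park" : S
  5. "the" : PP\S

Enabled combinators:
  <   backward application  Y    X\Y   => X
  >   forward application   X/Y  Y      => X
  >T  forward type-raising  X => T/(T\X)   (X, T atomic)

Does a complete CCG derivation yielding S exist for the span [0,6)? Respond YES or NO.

[0,6] S   >
  [0,4] S/PP   <
    [0,1] "song" : N
    [1,4] (S/PP)\N   <
      [1,3] N   >
        [1,2] "that" : N/PP
        [2,3] "found" : PP
      [3,4] "built" : ((S/PP)\N)\N
  [4,6] PP   >
    [4,5] PP/(PP\S)   >T
      [4,5] "park" : S
    [5,6] "the" : PP\S

YES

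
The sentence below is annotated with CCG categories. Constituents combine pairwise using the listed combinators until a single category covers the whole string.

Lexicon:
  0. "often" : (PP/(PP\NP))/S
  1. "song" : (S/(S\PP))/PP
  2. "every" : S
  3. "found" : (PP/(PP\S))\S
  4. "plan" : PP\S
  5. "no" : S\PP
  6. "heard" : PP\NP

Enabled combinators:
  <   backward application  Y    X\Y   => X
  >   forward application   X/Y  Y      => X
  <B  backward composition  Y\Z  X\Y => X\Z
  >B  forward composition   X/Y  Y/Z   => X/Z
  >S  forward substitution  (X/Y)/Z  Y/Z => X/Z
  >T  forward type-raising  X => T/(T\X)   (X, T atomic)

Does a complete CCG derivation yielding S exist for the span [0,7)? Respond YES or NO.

NO

(PP/(PP\NP))/S (S/(S\PP))/PP S (PP/(PP\S))\S PP\S S\PP PP\NP
CKY chart[0,7] = {N/(N\PP), NP/(NP\PP), PP, PP/(PP\PP), S/(S\PP)}; S ∉ chart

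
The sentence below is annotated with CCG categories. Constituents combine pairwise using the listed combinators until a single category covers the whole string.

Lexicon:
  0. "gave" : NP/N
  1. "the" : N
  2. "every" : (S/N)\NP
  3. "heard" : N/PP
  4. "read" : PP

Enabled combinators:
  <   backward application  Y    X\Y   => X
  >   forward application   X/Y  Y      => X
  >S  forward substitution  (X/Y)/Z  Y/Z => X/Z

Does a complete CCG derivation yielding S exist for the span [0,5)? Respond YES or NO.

[0,5] S   >
  [0,3] S/N   <
    [0,2] NP   >
      [0,1] "gave" : NP/N
      [1,2] "the" : N
    [2,3] "every" : (S/N)\NP
  [3,5] N   >
    [3,4] "heard" : N/PP
    [4,5] "read" : PP

YES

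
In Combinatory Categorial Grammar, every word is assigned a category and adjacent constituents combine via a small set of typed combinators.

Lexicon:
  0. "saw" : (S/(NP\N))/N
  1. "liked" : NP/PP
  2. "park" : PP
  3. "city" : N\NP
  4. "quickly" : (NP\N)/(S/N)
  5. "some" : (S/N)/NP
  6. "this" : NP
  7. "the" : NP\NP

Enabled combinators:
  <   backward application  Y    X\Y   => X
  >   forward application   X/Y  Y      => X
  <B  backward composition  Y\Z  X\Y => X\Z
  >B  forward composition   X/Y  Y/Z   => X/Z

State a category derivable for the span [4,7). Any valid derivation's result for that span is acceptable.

[0,8] S   >
  [0,4] S/(NP\N)   >
    [0,1] "saw" : (S/(NP\N))/N
    [1,4] N   <
      [1,3] NP   >
        [1,2] "liked" : NP/PP
        [2,3] "park" : PP
      [3,4] "city" : N\NP
  [4,8] NP\N   <B
    [4,7] NP\N   >
      [4,5] "quickly" : (NP\N)/(S/N)
      [5,7] S/N   >
        [5,6] "some" : (S/N)/NP
        [6,7] "this" : NP
    [7,8] "the" : NP\NP

NP\N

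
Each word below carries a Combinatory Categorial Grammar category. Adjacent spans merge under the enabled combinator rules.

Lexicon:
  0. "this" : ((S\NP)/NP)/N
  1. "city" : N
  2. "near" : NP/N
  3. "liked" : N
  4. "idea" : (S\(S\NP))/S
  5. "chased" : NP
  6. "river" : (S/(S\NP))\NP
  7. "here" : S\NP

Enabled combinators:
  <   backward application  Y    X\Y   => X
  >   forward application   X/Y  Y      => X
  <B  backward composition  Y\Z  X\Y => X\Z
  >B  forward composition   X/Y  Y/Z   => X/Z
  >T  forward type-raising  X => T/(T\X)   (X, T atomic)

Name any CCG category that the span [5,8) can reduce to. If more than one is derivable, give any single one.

[0,8] S   <
  [0,4] S\NP   >
    [0,2] (S\NP)/NP   >
      [0,1] "this" : ((S\NP)/NP)/N
      [1,2] "city" : N
    [2,4] NP   >
      [2,3] "near" : NP/N
      [3,4] "liked" : N
  [4,8] S\(S\NP)   >
    [4,5] "idea" : (S\(S\NP))/S
    [5,8] S   >
      [5,7] S/(S\NP)   <
        [5,6] "chased" : NP
        [6,7] "river" : (S/(S\NP))\NP
      [7,8] "here" : S\NP

S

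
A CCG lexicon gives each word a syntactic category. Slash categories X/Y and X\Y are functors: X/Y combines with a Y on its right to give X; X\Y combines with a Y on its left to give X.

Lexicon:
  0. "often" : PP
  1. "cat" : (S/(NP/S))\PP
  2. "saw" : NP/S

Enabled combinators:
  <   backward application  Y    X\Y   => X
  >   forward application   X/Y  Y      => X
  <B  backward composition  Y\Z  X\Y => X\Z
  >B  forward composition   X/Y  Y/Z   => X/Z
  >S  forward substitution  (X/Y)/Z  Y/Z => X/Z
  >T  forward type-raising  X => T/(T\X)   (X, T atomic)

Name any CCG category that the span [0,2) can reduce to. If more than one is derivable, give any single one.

[0,3] S   >
  [0,2] S/(NP/S)   <
    [0,1] "often" : PP
    [1,2] "cat" : (S/(NP/S))\PP
  [2,3] "saw" : NP/S

S/(NP/S)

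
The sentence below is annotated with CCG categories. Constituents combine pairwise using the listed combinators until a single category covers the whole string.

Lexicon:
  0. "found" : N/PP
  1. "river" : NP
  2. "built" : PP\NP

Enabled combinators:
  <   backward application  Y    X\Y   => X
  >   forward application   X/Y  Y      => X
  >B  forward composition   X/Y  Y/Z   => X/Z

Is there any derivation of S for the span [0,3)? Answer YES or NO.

N/PP NP PP\NP
CKY chart[0,3] = {N}; S ∉ chart

NO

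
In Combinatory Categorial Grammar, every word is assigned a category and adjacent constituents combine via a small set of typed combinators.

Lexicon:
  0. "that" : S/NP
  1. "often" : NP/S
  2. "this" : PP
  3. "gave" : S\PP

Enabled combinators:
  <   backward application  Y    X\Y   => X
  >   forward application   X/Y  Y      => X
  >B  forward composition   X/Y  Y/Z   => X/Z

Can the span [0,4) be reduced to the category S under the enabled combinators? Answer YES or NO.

YES

[0,4] S   >
  [0,1] "that" : S/NP
  [1,4] NP   >
    [1,2] "often" : NP/S
    [2,4] S   <
      [2,3] "this" : PP
      [3,4] "gave" : S\PP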